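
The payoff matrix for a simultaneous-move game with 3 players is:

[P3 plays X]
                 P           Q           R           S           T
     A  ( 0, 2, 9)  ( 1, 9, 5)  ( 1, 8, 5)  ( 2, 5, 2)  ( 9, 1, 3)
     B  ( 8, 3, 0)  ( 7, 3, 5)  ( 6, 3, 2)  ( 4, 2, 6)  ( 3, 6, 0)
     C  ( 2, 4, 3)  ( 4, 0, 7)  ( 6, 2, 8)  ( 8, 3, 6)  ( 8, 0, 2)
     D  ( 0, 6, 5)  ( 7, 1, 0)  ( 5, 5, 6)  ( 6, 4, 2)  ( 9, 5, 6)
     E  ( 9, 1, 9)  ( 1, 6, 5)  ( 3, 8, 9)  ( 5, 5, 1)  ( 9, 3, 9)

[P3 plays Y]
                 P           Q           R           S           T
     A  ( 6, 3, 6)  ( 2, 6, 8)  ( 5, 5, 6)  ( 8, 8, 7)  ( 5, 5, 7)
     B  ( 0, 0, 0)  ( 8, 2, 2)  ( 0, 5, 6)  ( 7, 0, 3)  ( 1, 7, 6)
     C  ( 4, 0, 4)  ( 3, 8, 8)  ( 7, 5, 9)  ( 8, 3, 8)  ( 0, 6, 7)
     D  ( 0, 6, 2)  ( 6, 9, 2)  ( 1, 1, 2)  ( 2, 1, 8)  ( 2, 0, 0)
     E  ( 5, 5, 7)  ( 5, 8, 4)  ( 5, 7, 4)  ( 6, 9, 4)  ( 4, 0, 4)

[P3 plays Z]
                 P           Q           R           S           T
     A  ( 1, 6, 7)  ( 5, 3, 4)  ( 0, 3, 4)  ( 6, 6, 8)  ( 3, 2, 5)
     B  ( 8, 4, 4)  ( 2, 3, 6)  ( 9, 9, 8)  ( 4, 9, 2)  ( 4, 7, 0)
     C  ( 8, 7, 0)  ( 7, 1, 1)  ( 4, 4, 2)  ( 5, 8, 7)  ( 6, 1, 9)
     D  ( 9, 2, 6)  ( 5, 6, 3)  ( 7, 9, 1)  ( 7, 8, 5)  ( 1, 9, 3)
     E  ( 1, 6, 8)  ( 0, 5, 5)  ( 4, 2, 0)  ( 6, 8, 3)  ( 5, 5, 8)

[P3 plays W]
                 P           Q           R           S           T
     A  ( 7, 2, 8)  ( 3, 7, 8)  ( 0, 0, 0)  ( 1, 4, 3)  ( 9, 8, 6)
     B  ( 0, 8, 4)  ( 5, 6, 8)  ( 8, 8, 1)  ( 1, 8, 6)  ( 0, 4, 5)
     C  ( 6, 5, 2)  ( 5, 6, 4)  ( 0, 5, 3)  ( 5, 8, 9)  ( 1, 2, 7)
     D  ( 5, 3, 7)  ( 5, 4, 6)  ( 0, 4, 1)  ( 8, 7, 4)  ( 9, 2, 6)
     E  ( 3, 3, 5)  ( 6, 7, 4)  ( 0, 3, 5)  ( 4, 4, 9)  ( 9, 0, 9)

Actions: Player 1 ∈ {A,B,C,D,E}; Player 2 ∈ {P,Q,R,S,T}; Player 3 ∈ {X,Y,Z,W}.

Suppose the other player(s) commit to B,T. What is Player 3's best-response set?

u_3(X vs B,T) = 0
u_3(Y vs B,T) = 6
u_3(Z vs B,T) = 0
u_3(W vs B,T) = 5
max payoff 6 at {Y}

P3 best: {Y}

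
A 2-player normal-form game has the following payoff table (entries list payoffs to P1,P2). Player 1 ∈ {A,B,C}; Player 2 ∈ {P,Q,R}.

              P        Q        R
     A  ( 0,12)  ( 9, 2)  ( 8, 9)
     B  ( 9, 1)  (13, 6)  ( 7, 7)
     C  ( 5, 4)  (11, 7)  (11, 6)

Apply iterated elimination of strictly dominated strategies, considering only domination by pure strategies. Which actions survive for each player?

P1 drop A (C beats it: P:5>0 Q:11>9 R:11>8)
P2 drop P (Q beats it: B:6>1 C:7>4)
P1→{B,C} P2→{Q,R}

IESDS → P1:{B,C} P2:{Q,R}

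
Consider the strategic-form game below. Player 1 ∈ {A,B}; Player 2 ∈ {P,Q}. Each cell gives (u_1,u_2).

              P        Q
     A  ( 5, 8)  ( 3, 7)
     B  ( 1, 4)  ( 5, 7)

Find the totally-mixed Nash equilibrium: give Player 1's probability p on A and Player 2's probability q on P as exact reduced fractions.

(p,q) = (3/4, 1/3)

P1 indiff ⇒ q·5+(1-q)·3 = q·1+(1-q)·5 ⇒ q(4) = (1-q)(2) ⇒ q = 1/3
P2 indiff ⇒ p·8+(1-p)·4 = p·7+(1-p)·7 ⇒ p(1) = (1-p)(3) ⇒ p = 3/4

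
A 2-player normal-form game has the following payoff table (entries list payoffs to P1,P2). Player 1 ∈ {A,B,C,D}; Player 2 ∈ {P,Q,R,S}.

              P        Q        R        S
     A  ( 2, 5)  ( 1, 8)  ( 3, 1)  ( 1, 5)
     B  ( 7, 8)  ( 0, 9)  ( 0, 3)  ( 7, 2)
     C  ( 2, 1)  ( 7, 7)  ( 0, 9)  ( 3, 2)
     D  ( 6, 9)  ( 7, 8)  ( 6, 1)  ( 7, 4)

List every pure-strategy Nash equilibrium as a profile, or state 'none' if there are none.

No pure NE.

(A,P): not NE [P1→B gives 7>2; P2→Q gives 8>5]
(A,Q): not NE [P1→D gives 7>1]
(A,R): not NE [P1→D gives 6>3; P2→Q gives 8>1]
(A,S): not NE [P1→D gives 7>1; P2→Q gives 8>5]
(B,P): not NE [P2→Q gives 9>8]
(B,Q): not NE [P1→D gives 7>0]
(B,R): not NE [P1→D gives 6>0; P2→Q gives 9>3]
(B,S): not NE [P2→Q gives 9>2]
(C,P): not NE [P1→B gives 7>2; P2→R gives 9>1]
(C,Q): not NE [P2→R gives 9>7]
(C,R): not NE [P1→D gives 6>0]
(C,S): not NE [P1→D gives 7>3; P2→R gives 9>2]
(D,P): not NE [P1→B gives 7>6]
(D,Q): not NE [P2→P gives 9>8]
(D,R): not NE [P2→P gives 9>1]
(D,S): not NE [P2→P gives 9>4]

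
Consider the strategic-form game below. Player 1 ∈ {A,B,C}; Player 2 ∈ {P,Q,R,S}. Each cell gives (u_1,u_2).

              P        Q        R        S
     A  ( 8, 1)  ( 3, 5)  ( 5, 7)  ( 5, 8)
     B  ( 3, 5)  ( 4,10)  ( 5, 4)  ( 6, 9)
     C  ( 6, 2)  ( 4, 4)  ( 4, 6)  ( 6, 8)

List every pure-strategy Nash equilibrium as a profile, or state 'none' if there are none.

(A,P): not NE [P2→S gives 8>1]
(A,Q): not NE [P1→C gives 4>3; P2→S gives 8>5]
(A,R): not NE [P2→S gives 8>7]
(A,S): not NE [P1→C gives 6>5]
(B,P): not NE [P1→A gives 8>3; P2→Q gives 10>5]
(B,Q): NE
(B,R): not NE [P2→Q gives 10>4]
(B,S): not NE [P2→Q gives 10>9]
(C,P): not NE [P1→A gives 8>6; P2→S gives 8>2]
(C,Q): not NE [P2→S gives 8>4]
(C,R): not NE [P1→B gives 5>4; P2→S gives 8>6]
(C,S): NE

Nash profiles: (B,Q), (C,S)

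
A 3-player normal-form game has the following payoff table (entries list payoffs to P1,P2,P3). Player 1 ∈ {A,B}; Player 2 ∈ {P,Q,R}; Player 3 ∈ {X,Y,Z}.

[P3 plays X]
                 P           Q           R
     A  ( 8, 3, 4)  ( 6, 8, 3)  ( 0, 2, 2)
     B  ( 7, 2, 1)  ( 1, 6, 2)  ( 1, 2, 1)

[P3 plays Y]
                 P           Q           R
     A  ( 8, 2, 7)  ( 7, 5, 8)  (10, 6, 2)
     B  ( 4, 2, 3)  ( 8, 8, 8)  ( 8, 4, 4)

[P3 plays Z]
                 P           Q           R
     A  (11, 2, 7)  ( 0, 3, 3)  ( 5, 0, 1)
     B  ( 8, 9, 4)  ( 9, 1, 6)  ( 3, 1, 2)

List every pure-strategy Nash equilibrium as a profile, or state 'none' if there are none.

(A,P,X): not NE [P2→Q gives 8>3; P3→Z gives 7>4]
(A,P,Y): not NE [P2→R gives 6>2]
(A,P,Z): not NE [P2→Q gives 3>2]
(A,Q,X): not NE [P3→Y gives 8>3]
(A,Q,Y): not NE [P1→B gives 8>7; P2→R gives 6>5]
(A,Q,Z): not NE [P1→B gives 9>0; P3→Y gives 8>3]
(A,R,X): not NE [P1→B gives 1>0; P2→Q gives 8>2]
(A,R,Y): NE
(A,R,Z): not NE [P2→Q gives 3>0; P3→Y gives 2>1]
(B,P,X): not NE [P1→A gives 8>7; P2→Q gives 6>2; P3→Z gives 4>1]
(B,P,Y): not NE [P1→A gives 8>4; P2→Q gives 8>2; P3→Z gives 4>3]
(B,P,Z): not NE [P1→A gives 11>8]
(B,Q,X): not NE [P1→A gives 6>1; P3→Y gives 8>2]
(B,Q,Y): NE
(B,Q,Z): not NE [P2→P gives 9>1; P3→Y gives 8>6]
(B,R,X): not NE [P2→Q gives 6>2; P3→Y gives 4>1]
(B,R,Y): not NE [P1→A gives 10>8; P2→Q gives 8>4]
(B,R,Z): not NE [P1→A gives 5>3; P2→P gives 9>1; P3→Y gives 4>2]

Nash profiles: (A,R,Y), (B,Q,Y)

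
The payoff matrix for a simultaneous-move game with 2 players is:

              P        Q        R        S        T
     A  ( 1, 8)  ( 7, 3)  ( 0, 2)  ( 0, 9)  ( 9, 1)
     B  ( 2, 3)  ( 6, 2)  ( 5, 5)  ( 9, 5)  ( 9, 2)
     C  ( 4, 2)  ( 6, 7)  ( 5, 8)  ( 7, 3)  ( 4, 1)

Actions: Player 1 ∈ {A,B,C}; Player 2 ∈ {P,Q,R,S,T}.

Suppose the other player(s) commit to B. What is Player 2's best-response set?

u_2(P vs B) = 3
u_2(Q vs B) = 2
u_2(R vs B) = 5
u_2(S vs B) = 5
u_2(T vs B) = 2
max payoff 5 at {R,S}

P2 best: {R,S}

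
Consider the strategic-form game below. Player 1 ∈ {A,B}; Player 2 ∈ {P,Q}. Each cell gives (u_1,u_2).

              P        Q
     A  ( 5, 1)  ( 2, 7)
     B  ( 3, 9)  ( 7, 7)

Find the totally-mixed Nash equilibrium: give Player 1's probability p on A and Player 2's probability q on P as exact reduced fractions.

P1 mixes 1/4 on A; P2 mixes 5/7 on P

P1 indiff ⇒ q·5+(1-q)·2 = q·3+(1-q)·7 ⇒ q(2) = (1-q)(5) ⇒ q = 5/7
P2 indiff ⇒ p·1+(1-p)·9 = p·7+(1-p)·7 ⇒ p(-6) = (1-p)(-2) ⇒ p = 1/4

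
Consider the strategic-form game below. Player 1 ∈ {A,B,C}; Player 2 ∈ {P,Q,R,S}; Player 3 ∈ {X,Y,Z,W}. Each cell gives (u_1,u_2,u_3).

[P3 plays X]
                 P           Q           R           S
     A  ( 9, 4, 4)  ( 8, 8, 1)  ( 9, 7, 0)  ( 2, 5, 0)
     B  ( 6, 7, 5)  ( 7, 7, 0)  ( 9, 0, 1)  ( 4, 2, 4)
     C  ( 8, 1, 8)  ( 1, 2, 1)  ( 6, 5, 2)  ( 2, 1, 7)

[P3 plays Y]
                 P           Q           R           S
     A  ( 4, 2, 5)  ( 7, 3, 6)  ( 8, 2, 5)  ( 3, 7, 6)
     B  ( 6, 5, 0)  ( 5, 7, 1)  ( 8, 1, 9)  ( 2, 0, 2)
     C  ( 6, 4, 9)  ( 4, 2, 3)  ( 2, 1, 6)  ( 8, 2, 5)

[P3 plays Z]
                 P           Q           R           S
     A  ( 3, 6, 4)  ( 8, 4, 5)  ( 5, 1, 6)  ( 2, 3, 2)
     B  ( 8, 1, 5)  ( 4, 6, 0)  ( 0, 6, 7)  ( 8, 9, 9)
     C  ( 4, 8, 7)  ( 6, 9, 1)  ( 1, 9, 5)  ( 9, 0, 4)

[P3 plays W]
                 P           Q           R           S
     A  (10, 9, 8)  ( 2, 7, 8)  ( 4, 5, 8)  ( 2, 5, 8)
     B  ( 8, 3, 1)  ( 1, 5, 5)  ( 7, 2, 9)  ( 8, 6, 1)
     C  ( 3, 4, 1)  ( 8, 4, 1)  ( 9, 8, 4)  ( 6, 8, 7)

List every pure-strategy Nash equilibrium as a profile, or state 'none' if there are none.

(A,P,X): not NE [P2→Q gives 8>4; P3→W gives 8>4]
(A,P,Y): not NE [P1→C gives 6>4; P2→S gives 7>2; P3→W gives 8>5]
(A,P,Z): not NE [P1→B gives 8>3; P3→W gives 8>4]
(A,P,W): NE
(A,Q,X): not NE [P3→W gives 8>1]
(A,Q,Y): not NE [P2→S gives 7>3; P3→W gives 8>6]
(A,Q,Z): not NE [P2→P gives 6>4; P3→W gives 8>5]
(A,Q,W): not NE [P1→C gives 8>2; P2→P gives 9>7]
(A,R,X): not NE [P2→Q gives 8>7; P3→W gives 8>0]
(A,R,Y): not NE [P2→S gives 7>2; P3→W gives 8>5]
(A,R,Z): not NE [P2→P gives 6>1; P3→W gives 8>6]
(A,R,W): not NE [P1→C gives 9>4; P2→P gives 9>5]
(A,S,X): not NE [P1→B gives 4>2; P2→Q gives 8>5; P3→W gives 8>0]
(A,S,Y): not NE [P1→C gives 8>3; P3→W gives 8>6]
(A,S,Z): not NE [P1→C gives 9>2; P2→P gives 6>3; P3→W gives 8>2]
(A,S,W): not NE [P1→B gives 8>2; P2→P gives 9>5]
(B,P,X): not NE [P1→A gives 9>6]
(B,P,Y): not NE [P2→Q gives 7>5; P3→Z gives 5>0]
(B,P,Z): not NE [P2→S gives 9>1]
(B,P,W): not NE [P1→A gives 10>8; P2→S gives 6>3; P3→Z gives 5>1]
(B,Q,X): not NE [P1→A gives 8>7; P3→W gives 5>0]
(B,Q,Y): not NE [P1→A gives 7>5; P3→W gives 5>1]
(B,Q,Z): not NE [P1→A gives 8>4; P2→S gives 9>6; P3→W gives 5>0]
(B,Q,W): not NE [P1→C gives 8>1; P2→S gives 6>5]
(B,R,X): not NE [P2→Q gives 7>0; P3→W gives 9>1]
(B,R,Y): not NE [P2→Q gives 7>1]
(B,R,Z): not NE [P1→A gives 5>0; P2→S gives 9>6; P3→W gives 9>7]
(B,R,W): not NE [P1→C gives 9>7; P2→S gives 6>2]
(B,S,X): not NE [P2→Q gives 7>2; P3→Z gives 9>4]
(B,S,Y): not NE [P1→C gives 8>2; P2→Q gives 7>0; P3→Z gives 9>2]
(B,S,Z): not NE [P1→C gives 9>8]
(B,S,W): not NE [P3→Z gives 9>1]
(C,P,X): not NE [P1→A gives 9>8; P2→R gives 5>1; P3→Y gives 9>8]
(C,P,Y): NE
(C,P,Z): not NE [P1→B gives 8>4; P2→R gives 9>8; P3→Y gives 9>7]
(C,P,W): not NE [P1→A gives 10>3; P2→S gives 8>4; P3→Y gives 9>1]
(C,Q,X): not NE [P1→A gives 8>1; P2→R gives 5>2; P3→Y gives 3>1]
(C,Q,Y): not NE [P1→A gives 7>4; P2→P gives 4>2]
(C,Q,Z): not NE [P1→A gives 8>6; P3→Y gives 3>1]
(C,Q,W): not NE [P2→S gives 8>4; P3→Y gives 3>1]
(C,R,X): not NE [P1→B gives 9>6; P3→Y gives 6>2]
(C,R,Y): not NE [P1→B gives 8>2; P2→P gives 4>1]
(C,R,Z): not NE [P1→A gives 5>1; P3→Y gives 6>5]
(C,R,W): not NE [P3→Y gives 6>4]
(C,S,X): not NE [P1→B gives 4>2; P2→R gives 5>1]
(C,S,Y): not NE [P2→P gives 4>2; P3→W gives 7>5]
(C,S,Z): not NE [P2→R gives 9>0; P3→W gives 7>4]
(C,S,W): not NE [P1→B gives 8>6]

NE set: (A,P,W), (C,P,Y)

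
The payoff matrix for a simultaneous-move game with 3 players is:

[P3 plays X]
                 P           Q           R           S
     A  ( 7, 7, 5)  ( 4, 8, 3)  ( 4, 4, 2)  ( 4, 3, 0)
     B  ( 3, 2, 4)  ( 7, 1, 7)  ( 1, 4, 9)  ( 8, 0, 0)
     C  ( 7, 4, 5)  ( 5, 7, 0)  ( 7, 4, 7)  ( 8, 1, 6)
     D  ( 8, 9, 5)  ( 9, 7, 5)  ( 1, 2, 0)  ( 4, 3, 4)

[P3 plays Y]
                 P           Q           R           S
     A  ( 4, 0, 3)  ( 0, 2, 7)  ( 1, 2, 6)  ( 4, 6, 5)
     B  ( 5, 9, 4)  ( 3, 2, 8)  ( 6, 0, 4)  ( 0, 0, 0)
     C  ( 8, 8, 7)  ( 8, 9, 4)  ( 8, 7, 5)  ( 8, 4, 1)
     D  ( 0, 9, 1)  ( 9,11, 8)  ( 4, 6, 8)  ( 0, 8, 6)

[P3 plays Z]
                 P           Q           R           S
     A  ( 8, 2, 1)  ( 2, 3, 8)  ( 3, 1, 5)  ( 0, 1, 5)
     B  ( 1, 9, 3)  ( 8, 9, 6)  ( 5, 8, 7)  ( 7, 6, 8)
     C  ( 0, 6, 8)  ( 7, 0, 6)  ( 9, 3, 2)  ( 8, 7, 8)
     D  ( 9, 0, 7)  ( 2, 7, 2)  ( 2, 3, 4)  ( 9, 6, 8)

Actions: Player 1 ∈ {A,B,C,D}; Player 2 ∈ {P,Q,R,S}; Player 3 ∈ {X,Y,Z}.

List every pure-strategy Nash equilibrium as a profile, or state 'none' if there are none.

NE set: (D,Q,Y)

(A,P,X): not NE [P1→D gives 8>7; P2→Q gives 8>7]
(A,P,Y): not NE [P1→C gives 8>4; P2→S gives 6>0; P3→X gives 5>3]
(A,P,Z): not NE [P1→D gives 9>8; P2→Q gives 3>2; P3→X gives 5>1]
(A,Q,X): not NE [P1→D gives 9>4; P3→Z gives 8>3]
(A,Q,Y): not NE [P1→D gives 9>0; P2→S gives 6>2; P3→Z gives 8>7]
(A,Q,Z): not NE [P1→B gives 8>2]
(A,R,X): not NE [P1→C gives 7>4; P2→Q gives 8>4; P3→Y gives 6>2]
(A,R,Y): not NE [P1→C gives 8>1; P2→S gives 6>2]
(A,R,Z): not NE [P1→C gives 9>3; P2→Q gives 3>1; P3→Y gives 6>5]
(A,S,X): not NE [P1→C gives 8>4; P2→Q gives 8>3; P3→Z gives 5>0]
(A,S,Y): not NE [P1→C gives 8>4]
(A,S,Z): not NE [P1→D gives 9>0; P2→Q gives 3>1]
(B,P,X): not NE [P1→D gives 8>3; P2→R gives 4>2]
(B,P,Y): not NE [P1→C gives 8>5]
(B,P,Z): not NE [P1→D gives 9>1; P3→Y gives 4>3]
(B,Q,X): not NE [P1→D gives 9>7; P2→R gives 4>1; P3→Y gives 8>7]
(B,Q,Y): not NE [P1→D gives 9>3; P2→P gives 9>2]
(B,Q,Z): not NE [P3→Y gives 8>6]
(B,R,X): not NE [P1→C gives 7>1]
(B,R,Y): not NE [P1→C gives 8>6; P2→P gives 9>0; P3→X gives 9>4]
(B,R,Z): not NE [P1→C gives 9>5; P2→Q gives 9>8; P3→X gives 9>7]
(B,S,X): not NE [P2→R gives 4>0; P3→Z gives 8>0]
(B,S,Y): not NE [P1→C gives 8>0; P2→P gives 9>0; P3→Z gives 8>0]
(B,S,Z): not NE [P1→D gives 9>7; P2→Q gives 9>6]
(C,P,X): not NE [P1→D gives 8>7; P2→Q gives 7>4; P3→Z gives 8>5]
(C,P,Y): not NE [P2→Q gives 9>8; P3→Z gives 8>7]
(C,P,Z): not NE [P1→D gives 9>0; P2→S gives 7>6]
(C,Q,X): not NE [P1→D gives 9>5; P3→Z gives 6>0]
(C,Q,Y): not NE [P1→D gives 9>8; P3→Z gives 6>4]
(C,Q,Z): not NE [P1→B gives 8>7; P2→S gives 7>0]
(C,R,X): not NE [P2→Q gives 7>4]
(C,R,Y): not NE [P2→Q gives 9>7; P3→X gives 7>5]
(C,R,Z): not NE [P2→S gives 7>3; P3→X gives 7>2]
(C,S,X): not NE [P2→Q gives 7>1; P3→Z gives 8>6]
(C,S,Y): not NE [P2→Q gives 9>4; P3→Z gives 8>1]
(C,S,Z): not NE [P1→D gives 9>8]
(D,P,X): not NE [P3→Z gives 7>5]
(D,P,Y): not NE [P1→C gives 8>0; P2→Q gives 11>9; P3→Z gives 7>1]
(D,P,Z): not NE [P2→Q gives 7>0]
(D,Q,X): not NE [P2→P gives 9>7; P3→Y gives 8>5]
(D,Q,Y): NE
(D,Q,Z): not NE [P1→B gives 8>2; P3→Y gives 8>2]
(D,R,X): not NE [P1→C gives 7>1; P2→P gives 9>2; P3→Y gives 8>0]
(D,R,Y): not NE [P1→C gives 8>4; P2→Q gives 11>6]
(D,R,Z): not NE [P1→C gives 9>2; P2→Q gives 7>3; P3→Y gives 8>4]
(D,S,X): not NE [P1→C gives 8>4; P2→P gives 9>3; P3→Z gives 8>4]
(D,S,Y): not NE [P1→C gives 8>0; P2→Q gives 11>8; P3→Z gives 8>6]
(D,S,Z): not NE [P2→Q gives 7>6]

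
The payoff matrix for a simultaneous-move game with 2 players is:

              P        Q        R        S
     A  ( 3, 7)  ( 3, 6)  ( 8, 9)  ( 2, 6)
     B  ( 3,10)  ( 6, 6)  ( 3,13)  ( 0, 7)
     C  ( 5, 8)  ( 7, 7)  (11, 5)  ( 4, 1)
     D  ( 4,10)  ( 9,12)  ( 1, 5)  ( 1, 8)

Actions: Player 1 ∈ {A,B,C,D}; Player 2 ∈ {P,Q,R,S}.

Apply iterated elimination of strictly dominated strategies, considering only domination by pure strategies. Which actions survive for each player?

Remaining: P1:{C,D} P2:{P,Q}

P1 drop A (C beats it: P:5>3 Q:7>3 R:11>8 S:4>2)
P1 drop B (C beats it: P:5>3 Q:7>6 R:11>3 S:4>0)
P2 drop R (P beats it: C:8>5 D:10>5)
P2 drop S (P beats it: C:8>1 D:10>8)
P1→{C,D} P2→{P,Q}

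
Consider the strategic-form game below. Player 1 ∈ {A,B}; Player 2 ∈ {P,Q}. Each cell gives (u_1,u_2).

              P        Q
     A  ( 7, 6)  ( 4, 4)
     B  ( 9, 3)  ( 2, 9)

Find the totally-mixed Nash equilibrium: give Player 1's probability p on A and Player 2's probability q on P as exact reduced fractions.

P1 mixes 3/4 on A; P2 mixes 1/2 on P

P1 indiff ⇒ q·7+(1-q)·4 = q·9+(1-q)·2 ⇒ q(-2) = (1-q)(-2) ⇒ q = 1/2
P2 indiff ⇒ p·6+(1-p)·3 = p·4+(1-p)·9 ⇒ p(2) = (1-p)(6) ⇒ p = 3/4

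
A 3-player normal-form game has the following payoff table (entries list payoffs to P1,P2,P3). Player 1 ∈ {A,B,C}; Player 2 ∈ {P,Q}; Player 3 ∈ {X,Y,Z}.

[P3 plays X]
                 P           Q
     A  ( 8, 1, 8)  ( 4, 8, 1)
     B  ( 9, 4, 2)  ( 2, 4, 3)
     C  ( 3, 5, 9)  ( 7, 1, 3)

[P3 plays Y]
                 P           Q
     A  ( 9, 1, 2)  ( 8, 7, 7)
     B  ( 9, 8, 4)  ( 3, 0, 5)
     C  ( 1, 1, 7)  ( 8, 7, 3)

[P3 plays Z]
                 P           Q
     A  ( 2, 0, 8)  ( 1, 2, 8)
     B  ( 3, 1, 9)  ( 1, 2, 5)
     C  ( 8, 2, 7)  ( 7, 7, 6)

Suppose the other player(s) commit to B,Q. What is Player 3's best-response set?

BR_3 = {Y,Z}

u_3(X vs B,Q) = 3
u_3(Y vs B,Q) = 5
u_3(Z vs B,Q) = 5
max payoff 5 at {Y,Z}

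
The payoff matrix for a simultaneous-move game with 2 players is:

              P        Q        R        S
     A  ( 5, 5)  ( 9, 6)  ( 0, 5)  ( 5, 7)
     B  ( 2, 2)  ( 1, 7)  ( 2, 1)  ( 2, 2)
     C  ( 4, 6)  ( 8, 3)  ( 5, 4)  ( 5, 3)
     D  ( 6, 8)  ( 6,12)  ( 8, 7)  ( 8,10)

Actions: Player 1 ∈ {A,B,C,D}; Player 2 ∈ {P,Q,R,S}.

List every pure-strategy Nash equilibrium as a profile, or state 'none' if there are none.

No pure NE.

(A,P): not NE [P1→D gives 6>5; P2→S gives 7>5]
(A,Q): not NE [P2→S gives 7>6]
(A,R): not NE [P1→D gives 8>0; P2→S gives 7>5]
(A,S): not NE [P1→D gives 8>5]
(B,P): not NE [P1→D gives 6>2; P2→Q gives 7>2]
(B,Q): not NE [P1→A gives 9>1]
(B,R): not NE [P1→D gives 8>2; P2→Q gives 7>1]
(B,S): not NE [P1→D gives 8>2; P2→Q gives 7>2]
(C,P): not NE [P1→D gives 6>4]
(C,Q): not NE [P1→A gives 9>8; P2→P gives 6>3]
(C,R): not NE [P1→D gives 8>5; P2→P gives 6>4]
(C,S): not NE [P1→D gives 8>5; P2→P gives 6>3]
(D,P): not NE [P2→Q gives 12>8]
(D,Q): not NE [P1→A gives 9>6]
(D,R): not NE [P2→Q gives 12>7]
(D,S): not NE [P2→Q gives 12>10]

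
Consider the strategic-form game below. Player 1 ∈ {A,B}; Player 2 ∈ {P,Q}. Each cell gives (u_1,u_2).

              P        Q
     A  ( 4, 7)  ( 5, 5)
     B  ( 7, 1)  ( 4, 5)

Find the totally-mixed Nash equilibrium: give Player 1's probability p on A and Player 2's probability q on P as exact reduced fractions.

P1 mixes 2/3 on A; P2 mixes 1/4 on P

P1 indiff ⇒ q·4+(1-q)·5 = q·7+(1-q)·4 ⇒ q(-3) = (1-q)(-1) ⇒ q = 1/4
P2 indiff ⇒ p·7+(1-p)·1 = p·5+(1-p)·5 ⇒ p(2) = (1-p)(4) ⇒ p = 2/3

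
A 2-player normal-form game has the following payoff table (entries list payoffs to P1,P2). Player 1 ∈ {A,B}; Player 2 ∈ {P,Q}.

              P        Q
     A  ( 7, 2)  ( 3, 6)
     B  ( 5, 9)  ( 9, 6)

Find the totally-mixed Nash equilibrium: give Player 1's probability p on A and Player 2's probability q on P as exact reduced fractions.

P1 indiff ⇒ q·7+(1-q)·3 = q·5+(1-q)·9 ⇒ q(2) = (1-q)(6) ⇒ q = 3/4
P2 indiff ⇒ p·2+(1-p)·9 = p·6+(1-p)·6 ⇒ p(-4) = (1-p)(-3) ⇒ p = 3/7

(p,q) = (3/7, 3/4)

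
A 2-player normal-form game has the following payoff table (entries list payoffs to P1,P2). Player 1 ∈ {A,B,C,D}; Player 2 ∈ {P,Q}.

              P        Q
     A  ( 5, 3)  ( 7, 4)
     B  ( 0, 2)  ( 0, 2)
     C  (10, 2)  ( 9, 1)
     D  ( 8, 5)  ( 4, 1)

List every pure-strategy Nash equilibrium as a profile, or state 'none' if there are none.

(A,P): not NE [P1→C gives 10>5; P2→Q gives 4>3]
(A,Q): not NE [P1→C gives 9>7]
(B,P): not NE [P1→C gives 10>0]
(B,Q): not NE [P1→C gives 9>0]
(C,P): NE
(C,Q): not NE [P2→P gives 2>1]
(D,P): not NE [P1→C gives 10>8]
(D,Q): not NE [P1→C gives 9>4; P2→P gives 5>1]

Nash profiles: (C,P)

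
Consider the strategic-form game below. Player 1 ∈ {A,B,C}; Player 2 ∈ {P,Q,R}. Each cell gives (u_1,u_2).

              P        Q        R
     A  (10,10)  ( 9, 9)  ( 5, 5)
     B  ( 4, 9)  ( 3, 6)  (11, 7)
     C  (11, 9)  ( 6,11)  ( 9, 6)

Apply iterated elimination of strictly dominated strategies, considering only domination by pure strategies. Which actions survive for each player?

Survivors P1:{A,C} P2:{P,Q}

P2 drop R (P beats it: A:10>5 B:9>7 C:9>6)
P1 drop B (A beats it: P:10>4 Q:9>3)
P1→{A,C} P2→{P,Q}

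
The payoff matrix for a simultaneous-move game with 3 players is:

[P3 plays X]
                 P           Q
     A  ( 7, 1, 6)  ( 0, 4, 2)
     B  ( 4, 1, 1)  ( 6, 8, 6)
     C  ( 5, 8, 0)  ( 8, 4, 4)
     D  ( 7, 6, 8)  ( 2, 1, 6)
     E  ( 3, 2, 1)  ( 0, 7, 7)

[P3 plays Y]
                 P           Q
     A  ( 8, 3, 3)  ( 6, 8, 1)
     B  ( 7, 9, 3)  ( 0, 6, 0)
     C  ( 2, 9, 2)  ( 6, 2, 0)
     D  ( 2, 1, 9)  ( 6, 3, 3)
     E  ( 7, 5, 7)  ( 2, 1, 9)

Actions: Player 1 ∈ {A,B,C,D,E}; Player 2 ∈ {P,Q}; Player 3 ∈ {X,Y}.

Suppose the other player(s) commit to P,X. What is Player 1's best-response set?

u_1(A vs P,X) = 7
u_1(B vs P,X) = 4
u_1(C vs P,X) = 5
u_1(D vs P,X) = 7
u_1(E vs P,X) = 3
max payoff 7 at {A,D}

P1 best: {A,D}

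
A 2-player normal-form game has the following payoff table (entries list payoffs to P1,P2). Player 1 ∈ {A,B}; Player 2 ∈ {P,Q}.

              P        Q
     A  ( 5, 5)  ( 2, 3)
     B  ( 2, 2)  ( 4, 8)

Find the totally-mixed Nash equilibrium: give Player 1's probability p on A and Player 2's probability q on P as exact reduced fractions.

P1 indiff ⇒ q·5+(1-q)·2 = q·2+(1-q)·4 ⇒ q(3) = (1-q)(2) ⇒ q = 2/5
P2 indiff ⇒ p·5+(1-p)·2 = p·3+(1-p)·8 ⇒ p(2) = (1-p)(6) ⇒ p = 3/4

p=3/4, q=2/5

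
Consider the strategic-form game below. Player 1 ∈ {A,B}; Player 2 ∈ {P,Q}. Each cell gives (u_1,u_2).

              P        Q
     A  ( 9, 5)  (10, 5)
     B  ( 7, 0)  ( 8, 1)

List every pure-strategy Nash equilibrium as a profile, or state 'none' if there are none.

Nash profiles: (A,P), (A,Q)

(A,P): NE
(A,Q): NE
(B,P): not NE [P1→A gives 9>7; P2→Q gives 1>0]
(B,Q): not NE [P1→A gives 10>8]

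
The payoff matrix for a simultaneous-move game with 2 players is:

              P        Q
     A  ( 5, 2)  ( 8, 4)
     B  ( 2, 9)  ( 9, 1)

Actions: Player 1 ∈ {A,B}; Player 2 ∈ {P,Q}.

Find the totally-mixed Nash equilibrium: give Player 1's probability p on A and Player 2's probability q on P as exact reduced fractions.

P1 indiff ⇒ q·5+(1-q)·8 = q·2+(1-q)·9 ⇒ q(3) = (1-q)(1) ⇒ q = 1/4
P2 indiff ⇒ p·2+(1-p)·9 = p·4+(1-p)·1 ⇒ p(-2) = (1-p)(-8) ⇒ p = 4/5

P1 mixes 4/5 on A; P2 mixes 1/4 on P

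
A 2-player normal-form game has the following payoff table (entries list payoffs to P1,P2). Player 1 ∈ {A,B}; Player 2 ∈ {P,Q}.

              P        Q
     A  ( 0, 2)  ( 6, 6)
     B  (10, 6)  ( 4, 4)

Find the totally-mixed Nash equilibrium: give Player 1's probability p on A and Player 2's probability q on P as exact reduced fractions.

P1 mixes 1/3 on A; P2 mixes 1/6 on P

P1 indiff ⇒ q·0+(1-q)·6 = q·10+(1-q)·4 ⇒ q(-10) = (1-q)(-2) ⇒ q = 1/6
P2 indiff ⇒ p·2+(1-p)·6 = p·6+(1-p)·4 ⇒ p(-4) = (1-p)(-2) ⇒ p = 1/3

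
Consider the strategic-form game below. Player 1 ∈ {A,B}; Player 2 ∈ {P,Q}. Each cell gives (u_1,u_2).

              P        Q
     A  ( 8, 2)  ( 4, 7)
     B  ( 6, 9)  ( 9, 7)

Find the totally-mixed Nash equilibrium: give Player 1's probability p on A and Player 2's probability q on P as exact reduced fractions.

P1 indiff ⇒ q·8+(1-q)·4 = q·6+(1-q)·9 ⇒ q(2) = (1-q)(5) ⇒ q = 5/7
P2 indiff ⇒ p·2+(1-p)·9 = p·7+(1-p)·7 ⇒ p(-5) = (1-p)(-2) ⇒ p = 2/7

P1 mixes 2/7 on A; P2 mixes 5/7 on P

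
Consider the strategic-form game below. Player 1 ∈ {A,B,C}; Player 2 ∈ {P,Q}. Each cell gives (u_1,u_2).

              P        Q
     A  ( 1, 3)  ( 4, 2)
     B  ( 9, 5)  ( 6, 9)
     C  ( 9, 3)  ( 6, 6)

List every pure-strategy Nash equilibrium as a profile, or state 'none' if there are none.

(A,P): not NE [P1→C gives 9>1]
(A,Q): not NE [P1→C gives 6>4; P2→P gives 3>2]
(B,P): not NE [P2→Q gives 9>5]
(B,Q): NE
(C,P): not NE [P2→Q gives 6>3]
(C,Q): NE

Nash profiles: (B,Q), (C,Q)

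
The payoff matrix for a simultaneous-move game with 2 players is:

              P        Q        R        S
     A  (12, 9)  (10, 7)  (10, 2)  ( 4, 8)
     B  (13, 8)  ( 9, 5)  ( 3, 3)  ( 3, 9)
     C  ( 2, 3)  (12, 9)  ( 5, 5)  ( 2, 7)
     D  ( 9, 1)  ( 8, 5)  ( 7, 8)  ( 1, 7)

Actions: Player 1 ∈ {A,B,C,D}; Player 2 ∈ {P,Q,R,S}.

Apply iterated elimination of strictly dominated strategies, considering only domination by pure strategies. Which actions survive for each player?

P1 drop D (A beats it: P:12>9 Q:10>8 R:10>7 S:4>1)
P2 drop R (Q beats it: A:7>2 B:5>3 C:9>5)
P1→{A,B,C} P2→{P,Q,S}

Survivors P1:{A,B,C} P2:{P,Q,S}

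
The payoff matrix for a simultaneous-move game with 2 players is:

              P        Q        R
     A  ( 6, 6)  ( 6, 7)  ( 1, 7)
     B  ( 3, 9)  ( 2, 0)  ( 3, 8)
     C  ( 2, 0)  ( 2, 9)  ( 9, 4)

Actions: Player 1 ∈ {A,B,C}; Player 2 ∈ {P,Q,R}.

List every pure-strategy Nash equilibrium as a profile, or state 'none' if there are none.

(A,P): not NE [P2→R gives 7>6]
(A,Q): NE
(A,R): not NE [P1→C gives 9>1]
(B,P): not NE [P1→A gives 6>3]
(B,Q): not NE [P1→A gives 6>2; P2→P gives 9>0]
(B,R): not NE [P1→C gives 9>3; P2→P gives 9>8]
(C,P): not NE [P1→A gives 6>2; P2→Q gives 9>0]
(C,Q): not NE [P1→A gives 6>2]
(C,R): not NE [P2→Q gives 9>4]

NE set: (A,Q)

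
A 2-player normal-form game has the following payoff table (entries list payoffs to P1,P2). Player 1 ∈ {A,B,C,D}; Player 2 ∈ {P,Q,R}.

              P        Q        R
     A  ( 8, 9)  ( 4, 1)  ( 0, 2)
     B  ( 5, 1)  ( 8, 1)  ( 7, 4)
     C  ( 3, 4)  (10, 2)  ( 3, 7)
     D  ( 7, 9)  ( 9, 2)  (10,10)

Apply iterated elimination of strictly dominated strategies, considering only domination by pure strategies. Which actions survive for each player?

Survivors P1:{A,D} P2:{P,R}

P1 drop B (D beats it: P:7>5 Q:9>8 R:10>7)
P2 drop Q (P beats it: A:9>1 C:4>2 D:9>2)
P1 drop C (D beats it: P:7>3 R:10>3)
P1→{A,D} P2→{P,R}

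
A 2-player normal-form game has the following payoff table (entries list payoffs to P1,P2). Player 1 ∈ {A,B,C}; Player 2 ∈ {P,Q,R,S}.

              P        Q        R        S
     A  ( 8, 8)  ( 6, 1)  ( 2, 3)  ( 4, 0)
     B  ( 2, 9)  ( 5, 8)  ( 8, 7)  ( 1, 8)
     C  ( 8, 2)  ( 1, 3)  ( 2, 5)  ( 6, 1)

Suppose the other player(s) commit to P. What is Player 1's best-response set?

P1 best: {A,C}

u_1(A vs P) = 8
u_1(B vs P) = 2
u_1(C vs P) = 8
max payoff 8 at {A,C}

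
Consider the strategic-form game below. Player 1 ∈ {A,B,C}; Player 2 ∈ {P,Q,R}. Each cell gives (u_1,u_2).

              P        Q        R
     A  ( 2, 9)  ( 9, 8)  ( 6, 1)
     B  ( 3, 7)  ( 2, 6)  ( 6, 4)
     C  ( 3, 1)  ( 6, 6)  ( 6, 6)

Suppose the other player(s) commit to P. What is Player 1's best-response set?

u_1(A vs P) = 2
u_1(B vs P) = 3
u_1(C vs P) = 3
max payoff 3 at {B,C}

BR_1 = {B,C}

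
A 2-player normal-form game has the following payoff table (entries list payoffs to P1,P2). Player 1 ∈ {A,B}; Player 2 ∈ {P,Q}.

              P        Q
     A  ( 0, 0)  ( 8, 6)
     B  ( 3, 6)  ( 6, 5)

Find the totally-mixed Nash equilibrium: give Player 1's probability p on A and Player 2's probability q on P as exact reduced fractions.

P1 indiff ⇒ q·0+(1-q)·8 = q·3+(1-q)·6 ⇒ q(-3) = (1-q)(-2) ⇒ q = 2/5
P2 indiff ⇒ p·0+(1-p)·6 = p·6+(1-p)·5 ⇒ p(-6) = (1-p)(-1) ⇒ p = 1/7

P1 mixes 1/7 on A; P2 mixes 2/5 on P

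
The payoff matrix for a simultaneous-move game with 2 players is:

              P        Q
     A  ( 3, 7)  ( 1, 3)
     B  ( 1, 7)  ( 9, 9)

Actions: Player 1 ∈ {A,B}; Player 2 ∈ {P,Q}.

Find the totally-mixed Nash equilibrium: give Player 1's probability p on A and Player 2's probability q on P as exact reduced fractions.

(p,q) = (1/3, 4/5)

P1 indiff ⇒ q·3+(1-q)·1 = q·1+(1-q)·9 ⇒ q(2) = (1-q)(8) ⇒ q = 4/5
P2 indiff ⇒ p·7+(1-p)·7 = p·3+(1-p)·9 ⇒ p(4) = (1-p)(2) ⇒ p = 1/3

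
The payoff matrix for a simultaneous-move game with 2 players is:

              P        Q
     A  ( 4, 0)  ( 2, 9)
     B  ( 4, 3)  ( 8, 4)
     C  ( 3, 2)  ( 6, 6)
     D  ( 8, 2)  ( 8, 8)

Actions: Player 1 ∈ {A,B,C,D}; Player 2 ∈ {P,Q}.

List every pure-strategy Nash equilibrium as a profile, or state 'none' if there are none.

(A,P): not NE [P1→D gives 8>4; P2→Q gives 9>0]
(A,Q): not NE [P1→D gives 8>2]
(B,P): not NE [P1→D gives 8>4; P2→Q gives 4>3]
(B,Q): NE
(C,P): not NE [P1→D gives 8>3; P2→Q gives 6>2]
(C,Q): not NE [P1→D gives 8>6]
(D,P): not NE [P2→Q gives 8>2]
(D,Q): NE

Nash profiles: (B,Q), (D,Q)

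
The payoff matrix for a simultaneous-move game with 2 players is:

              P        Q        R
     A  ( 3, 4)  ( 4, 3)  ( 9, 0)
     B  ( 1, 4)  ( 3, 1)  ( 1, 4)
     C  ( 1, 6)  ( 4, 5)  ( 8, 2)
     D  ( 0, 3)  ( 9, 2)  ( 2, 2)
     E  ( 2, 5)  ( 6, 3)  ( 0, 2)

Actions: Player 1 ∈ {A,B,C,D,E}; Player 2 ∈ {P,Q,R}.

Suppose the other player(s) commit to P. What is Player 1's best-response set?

u_1(A vs P) = 3
u_1(B vs P) = 1
u_1(C vs P) = 1
u_1(D vs P) = 0
u_1(E vs P) = 2
max payoff 3 at {A}

argmax u_1 = {A}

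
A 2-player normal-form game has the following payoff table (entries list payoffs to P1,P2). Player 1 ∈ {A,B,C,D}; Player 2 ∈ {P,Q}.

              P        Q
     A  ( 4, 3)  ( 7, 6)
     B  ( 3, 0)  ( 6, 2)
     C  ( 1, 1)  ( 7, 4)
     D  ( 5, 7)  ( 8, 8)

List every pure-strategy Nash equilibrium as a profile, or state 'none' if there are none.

(A,P): not NE [P1→D gives 5>4; P2→Q gives 6>3]
(A,Q): not NE [P1→D gives 8>7]
(B,P): not NE [P1→D gives 5>3; P2→Q gives 2>0]
(B,Q): not NE [P1→D gives 8>6]
(C,P): not NE [P1→D gives 5>1; P2→Q gives 4>1]
(C,Q): not NE [P1→D gives 8>7]
(D,P): not NE [P2→Q gives 8>7]
(D,Q): NE

Nash profiles: (D,Q)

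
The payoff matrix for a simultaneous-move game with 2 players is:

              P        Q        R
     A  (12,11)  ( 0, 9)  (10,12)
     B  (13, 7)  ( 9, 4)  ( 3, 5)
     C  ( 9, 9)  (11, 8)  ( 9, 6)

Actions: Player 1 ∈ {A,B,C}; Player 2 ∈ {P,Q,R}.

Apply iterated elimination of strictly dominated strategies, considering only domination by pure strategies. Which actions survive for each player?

P2 drop Q (P beats it: A:11>9 B:7>4 C:9>8)
P1 drop C (A beats it: P:12>9 R:10>9)
P1→{A,B} P2→{P,R}

Survivors P1:{A,B} P2:{P,R}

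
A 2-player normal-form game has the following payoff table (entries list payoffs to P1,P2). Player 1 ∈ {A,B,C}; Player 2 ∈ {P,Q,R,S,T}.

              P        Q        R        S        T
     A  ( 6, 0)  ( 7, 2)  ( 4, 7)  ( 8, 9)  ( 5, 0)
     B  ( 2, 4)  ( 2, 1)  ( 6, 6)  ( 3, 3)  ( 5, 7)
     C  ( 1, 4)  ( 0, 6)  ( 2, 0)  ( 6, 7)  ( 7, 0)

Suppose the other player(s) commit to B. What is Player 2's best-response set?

u_2(P vs B) = 4
u_2(Q vs B) = 1
u_2(R vs B) = 6
u_2(S vs B) = 3
u_2(T vs B) = 7
max payoff 7 at {T}

argmax u_2 = {T}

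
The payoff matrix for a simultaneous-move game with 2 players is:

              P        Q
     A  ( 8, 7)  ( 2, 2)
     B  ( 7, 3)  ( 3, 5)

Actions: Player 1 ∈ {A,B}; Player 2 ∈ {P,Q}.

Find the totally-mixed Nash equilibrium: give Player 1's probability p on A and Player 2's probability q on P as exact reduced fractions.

(p,q) = (2/7, 1/2)

P1 indiff ⇒ q·8+(1-q)·2 = q·7+(1-q)·3 ⇒ q(1) = (1-q)(1) ⇒ q = 1/2
P2 indiff ⇒ p·7+(1-p)·3 = p·2+(1-p)·5 ⇒ p(5) = (1-p)(2) ⇒ p = 2/7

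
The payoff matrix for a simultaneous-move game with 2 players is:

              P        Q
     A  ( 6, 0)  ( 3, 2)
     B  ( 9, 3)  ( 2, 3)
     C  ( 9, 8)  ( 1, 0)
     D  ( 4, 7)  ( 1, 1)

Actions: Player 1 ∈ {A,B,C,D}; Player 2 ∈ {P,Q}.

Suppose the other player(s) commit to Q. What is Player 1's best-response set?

u_1(A vs Q) = 3
u_1(B vs Q) = 2
u_1(C vs Q) = 1
u_1(D vs Q) = 1
max payoff 3 at {A}

BR_1 = {A}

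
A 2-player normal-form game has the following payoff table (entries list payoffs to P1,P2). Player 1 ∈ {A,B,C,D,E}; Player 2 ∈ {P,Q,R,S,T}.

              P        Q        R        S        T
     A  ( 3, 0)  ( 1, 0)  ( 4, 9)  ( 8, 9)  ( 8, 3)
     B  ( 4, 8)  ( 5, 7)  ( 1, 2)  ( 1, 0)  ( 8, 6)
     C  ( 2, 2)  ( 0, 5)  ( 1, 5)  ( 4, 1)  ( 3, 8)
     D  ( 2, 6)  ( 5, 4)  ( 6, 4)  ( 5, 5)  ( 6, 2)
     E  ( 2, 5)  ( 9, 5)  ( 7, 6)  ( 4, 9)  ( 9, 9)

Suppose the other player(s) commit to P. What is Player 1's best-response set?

u_1(A vs P) = 3
u_1(B vs P) = 4
u_1(C vs P) = 2
u_1(D vs P) = 2
u_1(E vs P) = 2
max payoff 4 at {B}

BR_1 = {B}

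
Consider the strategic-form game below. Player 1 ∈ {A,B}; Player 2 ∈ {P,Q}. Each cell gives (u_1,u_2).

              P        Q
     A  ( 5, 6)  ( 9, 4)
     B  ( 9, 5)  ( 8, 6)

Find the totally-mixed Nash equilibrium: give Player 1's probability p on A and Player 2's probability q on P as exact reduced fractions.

P1 indiff ⇒ q·5+(1-q)·9 = q·9+(1-q)·8 ⇒ q(-4) = (1-q)(-1) ⇒ q = 1/5
P2 indiff ⇒ p·6+(1-p)·5 = p·4+(1-p)·6 ⇒ p(2) = (1-p)(1) ⇒ p = 1/3

(p,q) = (1/3, 1/5)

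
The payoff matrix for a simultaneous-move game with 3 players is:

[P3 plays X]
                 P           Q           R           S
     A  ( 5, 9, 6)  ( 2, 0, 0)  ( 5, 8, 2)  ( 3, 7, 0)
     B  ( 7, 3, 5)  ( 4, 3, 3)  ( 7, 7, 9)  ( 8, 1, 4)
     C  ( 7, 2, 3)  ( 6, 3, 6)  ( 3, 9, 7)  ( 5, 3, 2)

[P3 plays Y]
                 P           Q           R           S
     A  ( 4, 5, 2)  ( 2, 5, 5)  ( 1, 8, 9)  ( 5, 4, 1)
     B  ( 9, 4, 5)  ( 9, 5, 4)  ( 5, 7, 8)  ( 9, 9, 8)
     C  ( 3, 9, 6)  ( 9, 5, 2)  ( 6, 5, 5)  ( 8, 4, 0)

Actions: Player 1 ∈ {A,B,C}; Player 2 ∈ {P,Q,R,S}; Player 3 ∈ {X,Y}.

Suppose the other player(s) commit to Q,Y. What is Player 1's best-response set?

u_1(A vs Q,Y) = 2
u_1(B vs Q,Y) = 9
u_1(C vs Q,Y) = 9
max payoff 9 at {B,C}

P1 best: {B,C}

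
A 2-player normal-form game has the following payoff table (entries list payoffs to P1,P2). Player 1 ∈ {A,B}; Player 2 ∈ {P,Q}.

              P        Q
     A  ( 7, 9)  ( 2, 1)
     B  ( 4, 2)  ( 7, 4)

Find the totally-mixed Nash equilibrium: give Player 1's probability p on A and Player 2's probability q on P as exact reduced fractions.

p=1/5, q=5/8

P1 indiff ⇒ q·7+(1-q)·2 = q·4+(1-q)·7 ⇒ q(3) = (1-q)(5) ⇒ q = 5/8
P2 indiff ⇒ p·9+(1-p)·2 = p·1+(1-p)·4 ⇒ p(8) = (1-p)(2) ⇒ p = 1/5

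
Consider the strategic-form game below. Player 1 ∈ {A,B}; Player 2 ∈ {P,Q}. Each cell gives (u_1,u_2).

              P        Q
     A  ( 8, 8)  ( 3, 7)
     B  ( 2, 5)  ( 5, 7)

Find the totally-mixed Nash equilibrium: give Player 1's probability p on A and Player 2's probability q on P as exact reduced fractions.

p=2/3, q=1/4

P1 indiff ⇒ q·8+(1-q)·3 = q·2+(1-q)·5 ⇒ q(6) = (1-q)(2) ⇒ q = 1/4
P2 indiff ⇒ p·8+(1-p)·5 = p·7+(1-p)·7 ⇒ p(1) = (1-p)(2) ⇒ p = 2/3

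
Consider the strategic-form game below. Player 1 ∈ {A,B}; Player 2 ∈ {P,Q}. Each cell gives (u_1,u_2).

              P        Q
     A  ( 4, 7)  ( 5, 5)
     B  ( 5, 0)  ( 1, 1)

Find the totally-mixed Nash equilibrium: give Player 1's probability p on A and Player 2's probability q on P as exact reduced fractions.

P1 mixes 1/3 on A; P2 mixes 4/5 on P

P1 indiff ⇒ q·4+(1-q)·5 = q·5+(1-q)·1 ⇒ q(-1) = (1-q)(-4) ⇒ q = 4/5
P2 indiff ⇒ p·7+(1-p)·0 = p·5+(1-p)·1 ⇒ p(2) = (1-p)(1) ⇒ p = 1/3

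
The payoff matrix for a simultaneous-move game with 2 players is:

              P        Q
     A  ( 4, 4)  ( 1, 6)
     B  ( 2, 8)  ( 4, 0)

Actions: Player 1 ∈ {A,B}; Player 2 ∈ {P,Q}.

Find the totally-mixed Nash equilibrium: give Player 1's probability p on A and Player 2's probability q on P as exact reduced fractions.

(p,q) = (4/5, 3/5)

P1 indiff ⇒ q·4+(1-q)·1 = q·2+(1-q)·4 ⇒ q(2) = (1-q)(3) ⇒ q = 3/5
P2 indiff ⇒ p·4+(1-p)·8 = p·6+(1-p)·0 ⇒ p(-2) = (1-p)(-8) ⇒ p = 4/5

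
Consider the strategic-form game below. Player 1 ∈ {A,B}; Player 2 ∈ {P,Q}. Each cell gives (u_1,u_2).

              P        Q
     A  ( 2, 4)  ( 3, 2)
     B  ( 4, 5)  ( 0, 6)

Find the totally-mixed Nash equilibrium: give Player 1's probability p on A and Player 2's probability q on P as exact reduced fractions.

P1 mixes 1/3 on A; P2 mixes 3/5 on P

P1 indiff ⇒ q·2+(1-q)·3 = q·4+(1-q)·0 ⇒ q(-2) = (1-q)(-3) ⇒ q = 3/5
P2 indiff ⇒ p·4+(1-p)·5 = p·2+(1-p)·6 ⇒ p(2) = (1-p)(1) ⇒ p = 1/3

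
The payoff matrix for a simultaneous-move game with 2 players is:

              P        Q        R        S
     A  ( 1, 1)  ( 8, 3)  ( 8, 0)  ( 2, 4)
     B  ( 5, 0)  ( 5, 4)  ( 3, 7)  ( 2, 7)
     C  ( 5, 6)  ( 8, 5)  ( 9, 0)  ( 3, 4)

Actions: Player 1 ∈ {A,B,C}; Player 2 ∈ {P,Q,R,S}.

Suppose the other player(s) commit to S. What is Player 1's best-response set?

P1 best: {C}

u_1(A vs S) = 2
u_1(B vs S) = 2
u_1(C vs S) = 3
max payoff 3 at {C}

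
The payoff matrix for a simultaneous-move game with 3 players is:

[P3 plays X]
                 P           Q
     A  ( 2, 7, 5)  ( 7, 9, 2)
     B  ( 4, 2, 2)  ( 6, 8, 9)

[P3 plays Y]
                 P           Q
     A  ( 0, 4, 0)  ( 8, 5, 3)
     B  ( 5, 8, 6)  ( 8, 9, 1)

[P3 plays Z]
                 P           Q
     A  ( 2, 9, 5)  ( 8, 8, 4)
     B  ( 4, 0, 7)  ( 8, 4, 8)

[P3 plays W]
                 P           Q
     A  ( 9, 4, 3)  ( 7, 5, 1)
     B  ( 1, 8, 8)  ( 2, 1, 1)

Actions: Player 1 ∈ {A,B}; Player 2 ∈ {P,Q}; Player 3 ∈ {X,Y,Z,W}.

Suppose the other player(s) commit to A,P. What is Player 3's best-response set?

P3 best: {X,Z}

u_3(X vs A,P) = 5
u_3(Y vs A,P) = 0
u_3(Z vs A,P) = 5
u_3(W vs A,P) = 3
max payoff 5 at {X,Z}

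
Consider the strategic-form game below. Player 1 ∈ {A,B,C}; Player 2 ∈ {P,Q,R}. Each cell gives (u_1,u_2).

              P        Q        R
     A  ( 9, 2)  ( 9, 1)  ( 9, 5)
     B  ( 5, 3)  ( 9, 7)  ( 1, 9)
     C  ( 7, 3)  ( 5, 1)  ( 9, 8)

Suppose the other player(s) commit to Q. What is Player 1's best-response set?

u_1(A vs Q) = 9
u_1(B vs Q) = 9
u_1(C vs Q) = 5
max payoff 9 at {A,B}

argmax u_1 = {A,B}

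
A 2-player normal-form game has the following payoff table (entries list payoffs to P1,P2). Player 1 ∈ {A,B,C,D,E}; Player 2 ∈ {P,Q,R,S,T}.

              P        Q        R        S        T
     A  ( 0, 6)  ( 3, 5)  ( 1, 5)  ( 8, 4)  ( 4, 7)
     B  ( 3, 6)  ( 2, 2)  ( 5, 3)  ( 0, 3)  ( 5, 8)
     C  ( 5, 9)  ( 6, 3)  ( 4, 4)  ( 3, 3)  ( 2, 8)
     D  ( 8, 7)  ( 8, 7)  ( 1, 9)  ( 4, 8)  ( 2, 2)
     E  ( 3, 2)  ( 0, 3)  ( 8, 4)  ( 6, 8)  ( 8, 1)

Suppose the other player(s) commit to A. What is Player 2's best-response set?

u_2(P vs A) = 6
u_2(Q vs A) = 5
u_2(R vs A) = 5
u_2(S vs A) = 4
u_2(T vs A) = 7
max payoff 7 at {T}

BR_2 = {T}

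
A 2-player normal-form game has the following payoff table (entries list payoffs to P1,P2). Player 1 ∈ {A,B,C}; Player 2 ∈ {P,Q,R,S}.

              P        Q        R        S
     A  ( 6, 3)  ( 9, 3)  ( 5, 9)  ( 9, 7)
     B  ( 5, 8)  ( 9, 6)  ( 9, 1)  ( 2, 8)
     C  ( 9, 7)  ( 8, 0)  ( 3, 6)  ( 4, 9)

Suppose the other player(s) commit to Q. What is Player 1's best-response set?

P1 best: {A,B}

u_1(A vs Q) = 9
u_1(B vs Q) = 9
u_1(C vs Q) = 8
max payoff 9 at {A,B}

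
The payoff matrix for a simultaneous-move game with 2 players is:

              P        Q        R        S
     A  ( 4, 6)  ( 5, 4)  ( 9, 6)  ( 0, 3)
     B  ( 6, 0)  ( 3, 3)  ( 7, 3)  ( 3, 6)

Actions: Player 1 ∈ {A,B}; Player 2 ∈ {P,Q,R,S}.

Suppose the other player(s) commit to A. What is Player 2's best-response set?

P2 best: {P,R}

u_2(P vs A) = 6
u_2(Q vs A) = 4
u_2(R vs A) = 6
u_2(S vs A) = 3
max payoff 6 at {P,R}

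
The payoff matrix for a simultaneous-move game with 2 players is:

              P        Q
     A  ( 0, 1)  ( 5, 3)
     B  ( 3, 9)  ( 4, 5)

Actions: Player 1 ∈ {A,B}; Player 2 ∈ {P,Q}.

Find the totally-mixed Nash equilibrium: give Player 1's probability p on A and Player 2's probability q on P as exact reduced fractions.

P1 indiff ⇒ q·0+(1-q)·5 = q·3+(1-q)·4 ⇒ q(-3) = (1-q)(-1) ⇒ q = 1/4
P2 indiff ⇒ p·1+(1-p)·9 = p·3+(1-p)·5 ⇒ p(-2) = (1-p)(-4) ⇒ p = 2/3

p=2/3, q=1/4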